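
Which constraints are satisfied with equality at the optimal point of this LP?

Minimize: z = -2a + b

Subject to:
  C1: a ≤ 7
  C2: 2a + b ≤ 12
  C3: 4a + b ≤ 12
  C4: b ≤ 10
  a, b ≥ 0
Optimal: a = 3, b = 0
Slack at optimum:
  C1: slack = 4
  C2: slack = 6
  C3: slack = 0 (binding)
  C4: slack = 10
  a ≥ 0: a = 3
  b ≥ 0: b = 0 (binding)
Binding constraints: C3, b ≥ 0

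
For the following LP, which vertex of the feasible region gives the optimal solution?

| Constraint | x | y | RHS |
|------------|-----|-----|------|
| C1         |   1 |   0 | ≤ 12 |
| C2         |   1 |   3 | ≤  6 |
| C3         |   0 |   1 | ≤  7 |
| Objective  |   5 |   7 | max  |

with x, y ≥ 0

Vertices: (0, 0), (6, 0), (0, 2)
Evaluating z = 5x + 7y at each vertex:
  (0, 0): z = 0
  (6, 0): z = 30
  (0, 2): z = 14

The largest value is z = 30, attained at (6, 0).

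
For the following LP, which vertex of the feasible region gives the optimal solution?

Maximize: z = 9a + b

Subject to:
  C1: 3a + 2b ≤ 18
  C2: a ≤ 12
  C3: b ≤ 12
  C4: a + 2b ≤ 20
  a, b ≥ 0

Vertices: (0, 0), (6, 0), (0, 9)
Evaluating z = 9a + b at each vertex:
  (0, 0): z = 0
  (6, 0): z = 54
  (0, 9): z = 9

The largest value is z = 54, attained at (6, 0).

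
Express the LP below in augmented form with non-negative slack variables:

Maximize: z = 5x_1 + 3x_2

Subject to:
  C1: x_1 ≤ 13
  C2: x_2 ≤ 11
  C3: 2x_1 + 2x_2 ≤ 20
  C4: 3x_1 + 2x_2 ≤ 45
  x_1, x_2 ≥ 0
max z = 5x_1 + 3x_2

s.t.
  x_1 + s1 = 13
  x_2 + s2 = 11
  2x_1 + 2x_2 + s3 = 20
  3x_1 + 2x_2 + s4 = 45
  x_1, x_2, s1, s2, s3, s4 ≥ 0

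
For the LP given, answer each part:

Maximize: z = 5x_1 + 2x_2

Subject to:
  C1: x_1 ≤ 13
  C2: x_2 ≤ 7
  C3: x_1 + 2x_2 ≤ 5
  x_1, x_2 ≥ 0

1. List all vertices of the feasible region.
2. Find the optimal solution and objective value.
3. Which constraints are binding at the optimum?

1. (0, 0), (5, 0), (0, 2.5)
2. x_1 = 5, x_2 = 0, z = 25
3. C3, x_2 ≥ 0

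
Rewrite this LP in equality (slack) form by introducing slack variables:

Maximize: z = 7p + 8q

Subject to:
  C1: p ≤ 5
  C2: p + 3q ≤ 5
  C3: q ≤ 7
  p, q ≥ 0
max z = 7p + 8q

s.t.
  p + s1 = 5
  p + 3q + s2 = 5
  q + s3 = 7
  p, q, s1, s2, s3 ≥ 0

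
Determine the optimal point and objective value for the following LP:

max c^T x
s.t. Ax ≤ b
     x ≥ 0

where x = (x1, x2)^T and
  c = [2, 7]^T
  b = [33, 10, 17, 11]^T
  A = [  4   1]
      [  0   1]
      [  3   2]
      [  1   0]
Each vertex is the intersection of two constraint boundaries that also satisfies all remaining constraints:
  x1 = 0 and x2 = 0 → (0, 0)
  3x1 + 2x2 = 17 and x2 = 0 → (5.667, 0)
  3x1 + 2x2 = 17 and x1 = 0 → (0, 8.5)

Evaluating z = 2x1 + 7x2 at each vertex:
  (0, 0): z = 0
  (5.667, 0): z = 11.33
  (0, 8.5): z = 59.5

The maximum is at (0, 8.5) with z = 59.5.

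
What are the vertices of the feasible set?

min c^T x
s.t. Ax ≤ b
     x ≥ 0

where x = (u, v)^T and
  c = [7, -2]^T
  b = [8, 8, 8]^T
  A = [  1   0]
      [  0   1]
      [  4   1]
Each vertex is the intersection of two constraint boundaries that also satisfies all remaining constraints:
  u = 0 and v = 0 → (0, 0)
  4u + v = 8 and v = 0 → (2, 0)
  v = 8 and 4u + v = 8 → (0, 8)

Vertices: (0, 0), (2, 0), (0, 8)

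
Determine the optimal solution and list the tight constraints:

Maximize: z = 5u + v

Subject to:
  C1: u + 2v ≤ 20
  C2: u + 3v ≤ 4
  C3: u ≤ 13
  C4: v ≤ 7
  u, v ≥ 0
Optimal: u = 4, v = 0
Binding: C2, v ≥ 0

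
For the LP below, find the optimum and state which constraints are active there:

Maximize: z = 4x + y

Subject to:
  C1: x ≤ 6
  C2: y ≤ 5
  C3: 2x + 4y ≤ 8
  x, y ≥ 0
Optimal: x = 4, y = 0
Binding: C3, y ≥ 0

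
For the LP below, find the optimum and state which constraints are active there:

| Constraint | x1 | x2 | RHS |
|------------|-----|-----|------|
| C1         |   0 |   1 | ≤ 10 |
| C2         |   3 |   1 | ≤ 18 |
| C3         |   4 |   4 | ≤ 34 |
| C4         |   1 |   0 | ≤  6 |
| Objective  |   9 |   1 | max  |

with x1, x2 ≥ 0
Optimal: x1 = 6, x2 = 0
Slack at optimum:
  C1: slack = 10
  C2: slack = 0 (binding)
  C3: slack = 10
  C4: slack = 0 (binding)
  x1 ≥ 0: x1 = 6
  x2 ≥ 0: x2 = 0 (binding)
Binding constraints: C2, C4, x2 ≥ 0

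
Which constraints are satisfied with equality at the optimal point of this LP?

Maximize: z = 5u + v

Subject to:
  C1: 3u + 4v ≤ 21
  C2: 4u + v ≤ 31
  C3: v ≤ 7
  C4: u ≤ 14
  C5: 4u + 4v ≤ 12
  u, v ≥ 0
Optimal: u = 3, v = 0
Binding: C5, v ≥ 0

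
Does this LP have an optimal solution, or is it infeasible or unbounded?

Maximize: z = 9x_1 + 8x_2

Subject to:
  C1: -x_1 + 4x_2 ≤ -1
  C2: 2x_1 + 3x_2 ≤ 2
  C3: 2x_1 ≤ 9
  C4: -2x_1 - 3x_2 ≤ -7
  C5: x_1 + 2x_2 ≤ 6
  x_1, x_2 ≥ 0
C2 requires 2x_1 + 3x_2 ≤ 2, while C4 (-2x_1 - 3x_2 ≤ -7) is equivalent to 2x_1 + 3x_2 ≥ 7. Together they would need 7 ≤ 2x_1 + 3x_2 ≤ 2, which is impossible since 7 > 2. No point satisfies all constraints.

The feasible region is empty; the LP is infeasible.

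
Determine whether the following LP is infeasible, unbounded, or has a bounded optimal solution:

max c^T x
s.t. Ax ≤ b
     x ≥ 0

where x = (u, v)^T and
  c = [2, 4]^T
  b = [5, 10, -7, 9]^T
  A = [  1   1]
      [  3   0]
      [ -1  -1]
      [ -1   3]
One constraint requires u + v ≤ 5, while the constraint -u - v ≤ -7 is equivalent to u + v ≥ 7. Together they would need 7 ≤ u + v ≤ 5, which is impossible since 7 > 5. No point satisfies all constraints.

The feasible region is empty; the LP is infeasible.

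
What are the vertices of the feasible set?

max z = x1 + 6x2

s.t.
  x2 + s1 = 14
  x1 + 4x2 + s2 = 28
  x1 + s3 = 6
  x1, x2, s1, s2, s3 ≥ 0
Each vertex is the intersection of two constraint boundaries that also satisfies all remaining constraints:
  x1 = 0 and x2 = 0 → (0, 0)
  x1 = 6 and x2 = 0 → (6, 0)
  x1 + 4x2 = 28 and x1 = 6 → (6, 5.5)
  x1 + 4x2 = 28 and x1 = 0 → (0, 7)

Vertices: (0, 0), (6, 0), (6, 5.5), (0, 7)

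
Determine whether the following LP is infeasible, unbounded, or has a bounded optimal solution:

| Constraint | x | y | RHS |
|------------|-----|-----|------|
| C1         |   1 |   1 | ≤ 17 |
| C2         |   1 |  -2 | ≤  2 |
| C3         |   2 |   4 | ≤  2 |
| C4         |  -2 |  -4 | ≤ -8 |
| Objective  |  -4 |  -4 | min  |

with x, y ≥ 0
C3 requires 2x + 4y ≤ 2, while C4 (-2x - 4y ≤ -8) is equivalent to 2x + 4y ≥ 8. Together they would need 8 ≤ 2x + 4y ≤ 2, which is impossible since 8 > 2. No point satisfies all constraints.

The feasible region is empty; the LP is infeasible.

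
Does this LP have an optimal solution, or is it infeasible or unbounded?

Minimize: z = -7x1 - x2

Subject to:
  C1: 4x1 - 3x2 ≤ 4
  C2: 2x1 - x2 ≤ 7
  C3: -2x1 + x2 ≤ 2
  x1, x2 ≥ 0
Feasible point: (0, 0) satisfies every constraint, so the LP is feasible.
Direction d = (1, 2): for each constraint row a, a·d ≤ 0 —
  (4)(1) + (-3)(2) = -2 ≤ 0
  (2)(1) + (-1)(2) = 0 ≤ 0
  (-2)(1) + (1)(2) = 0 ≤ 0
and d ≥ 0, so (0, 0) + t·d stays feasible for every t ≥ 0. Along this ray z = -7x1 - x2 changes by -9 per unit t, so z → −∞.

The LP is unbounded; z can be made arbitrarily small.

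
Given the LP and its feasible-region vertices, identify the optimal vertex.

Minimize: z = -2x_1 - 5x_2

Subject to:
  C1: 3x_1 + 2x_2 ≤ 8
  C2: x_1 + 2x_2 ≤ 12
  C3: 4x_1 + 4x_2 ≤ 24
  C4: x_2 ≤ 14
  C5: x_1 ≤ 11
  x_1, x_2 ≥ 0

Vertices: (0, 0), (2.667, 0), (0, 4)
(0, 4) with z = -20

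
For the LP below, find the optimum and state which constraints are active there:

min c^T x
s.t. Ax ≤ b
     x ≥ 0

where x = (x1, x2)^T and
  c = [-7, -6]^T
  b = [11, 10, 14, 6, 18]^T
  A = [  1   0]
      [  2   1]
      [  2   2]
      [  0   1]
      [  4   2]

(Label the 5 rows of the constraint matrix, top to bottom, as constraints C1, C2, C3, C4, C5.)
Optimal: x1 = 2, x2 = 5
Slack at optimum:
  C1: slack = 9
  C2: slack = 1
  C3: slack = 0 (binding)
  C4: slack = 1
  C5: slack = 0 (binding)
  x1 ≥ 0: x1 = 2
  x2 ≥ 0: x2 = 5
Binding constraints: C3, C5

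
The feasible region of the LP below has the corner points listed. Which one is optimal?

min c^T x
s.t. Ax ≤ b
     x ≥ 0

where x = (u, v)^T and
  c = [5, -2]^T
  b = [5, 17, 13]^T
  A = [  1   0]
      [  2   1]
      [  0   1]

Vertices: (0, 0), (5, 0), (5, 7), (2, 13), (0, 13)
(0, 13) with z = -26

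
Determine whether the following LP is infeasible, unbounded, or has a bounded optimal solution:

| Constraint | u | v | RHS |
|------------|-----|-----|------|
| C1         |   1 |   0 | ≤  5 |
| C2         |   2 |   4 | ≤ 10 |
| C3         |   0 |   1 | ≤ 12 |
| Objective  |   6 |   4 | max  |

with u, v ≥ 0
The point (5, 0) satisfies every constraint, so the LP is feasible; the constraints give u ≤ 5 and v ≤ 12, which with u, v ≥ 0 keep the feasible region inside a bounded box. A feasible, bounded LP attains a finite optimum at a vertex.

Evaluating z = 6u + 4v at each vertex:
  (0, 0): z = 0
  (5, 0): z = 30
  (0, 2.5): z = 10

Bounded optimum: z* = 30 at (5, 0).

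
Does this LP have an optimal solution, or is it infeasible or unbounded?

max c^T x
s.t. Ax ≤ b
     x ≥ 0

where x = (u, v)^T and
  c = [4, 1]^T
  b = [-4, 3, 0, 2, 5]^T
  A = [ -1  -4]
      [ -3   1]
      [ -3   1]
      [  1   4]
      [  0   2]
One constraint requires u + 4v ≤ 2, while the constraint -u - 4v ≤ -4 is equivalent to u + 4v ≥ 4. Together they would need 4 ≤ u + 4v ≤ 2, which is impossible since 4 > 2. No point satisfies all constraints.

Infeasible: no point satisfies all constraints simultaneously.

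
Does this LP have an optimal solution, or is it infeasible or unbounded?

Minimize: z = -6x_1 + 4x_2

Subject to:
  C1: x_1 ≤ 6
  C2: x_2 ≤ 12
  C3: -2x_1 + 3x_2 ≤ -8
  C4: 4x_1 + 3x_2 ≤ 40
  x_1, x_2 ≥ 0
The point (6, 0) satisfies every constraint, so the LP is feasible; the constraints give x_1 ≤ 6 and x_2 ≤ 12, which with x_1, x_2 ≥ 0 keep the feasible region inside a bounded box. A feasible, bounded LP attains a finite optimum at a vertex.

Evaluating z = -6x_1 + 4x_2 at each vertex:
  (4, 0): z = -24
  (6, 0): z = -36
  (6, 1.333): z = -30.67

Bounded optimum: z* = -36 at (6, 0).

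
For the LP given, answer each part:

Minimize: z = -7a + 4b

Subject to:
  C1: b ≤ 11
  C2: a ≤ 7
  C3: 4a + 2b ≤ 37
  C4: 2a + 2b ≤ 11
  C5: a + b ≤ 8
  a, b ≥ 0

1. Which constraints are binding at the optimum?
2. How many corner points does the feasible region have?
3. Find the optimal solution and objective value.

1. C4, b ≥ 0
2. 3
3. a = 5.5, b = 0, z = -38.5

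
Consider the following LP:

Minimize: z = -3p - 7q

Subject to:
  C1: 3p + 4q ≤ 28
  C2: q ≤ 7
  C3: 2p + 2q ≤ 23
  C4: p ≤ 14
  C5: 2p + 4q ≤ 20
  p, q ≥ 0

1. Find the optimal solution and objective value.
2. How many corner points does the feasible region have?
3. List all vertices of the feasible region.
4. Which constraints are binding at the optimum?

1. p = 0, q = 5, z = -35
2. 4
3. (0, 0), (9.333, 0), (8, 1), (0, 5)
4. C5, p ≥ 0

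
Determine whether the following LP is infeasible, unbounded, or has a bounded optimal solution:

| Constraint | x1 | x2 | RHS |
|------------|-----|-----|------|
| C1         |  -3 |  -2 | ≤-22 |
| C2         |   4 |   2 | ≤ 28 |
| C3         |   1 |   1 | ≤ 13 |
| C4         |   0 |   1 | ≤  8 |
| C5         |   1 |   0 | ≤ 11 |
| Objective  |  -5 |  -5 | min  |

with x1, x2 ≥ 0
The point (3, 8) satisfies every constraint, so the LP is feasible; the constraints give x1 ≤ 11 and x2 ≤ 8, which with x1, x2 ≥ 0 keep the feasible region inside a bounded box. A feasible, bounded LP attains a finite optimum at a vertex.

Bounded optimum: z* = -55 at (3, 8).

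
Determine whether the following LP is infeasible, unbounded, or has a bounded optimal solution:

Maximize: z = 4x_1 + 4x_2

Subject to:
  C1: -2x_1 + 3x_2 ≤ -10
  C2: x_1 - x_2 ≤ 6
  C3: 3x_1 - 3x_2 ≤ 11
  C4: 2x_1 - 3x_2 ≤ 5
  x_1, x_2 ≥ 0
C4 requires 2x_1 - 3x_2 ≤ 5, while C1 (-2x_1 + 3x_2 ≤ -10) is equivalent to 2x_1 - 3x_2 ≥ 10. Together they would need 10 ≤ 2x_1 - 3x_2 ≤ 5, which is impossible since 10 > 5. No point satisfies all constraints.

Infeasible — the constraint set is empty.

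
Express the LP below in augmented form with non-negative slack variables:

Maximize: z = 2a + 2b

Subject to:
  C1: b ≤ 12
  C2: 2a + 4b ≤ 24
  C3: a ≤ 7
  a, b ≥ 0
max z = 2a + 2b

s.t.
  b + s1 = 12
  2a + 4b + s2 = 24
  a + s3 = 7
  a, b, s1, s2, s3 ≥ 0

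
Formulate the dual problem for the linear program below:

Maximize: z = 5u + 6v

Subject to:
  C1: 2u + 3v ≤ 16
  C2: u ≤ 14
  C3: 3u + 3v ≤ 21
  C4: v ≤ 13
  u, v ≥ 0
Minimize: z = 16y1 + 14y2 + 21y3 + 13y4

Subject to:
  C1: -2y1 - y2 - 3y3 ≤ -5
  C2: -3y1 - 3y3 - y4 ≤ -6
  y1, y2, y3, y4 ≥ 0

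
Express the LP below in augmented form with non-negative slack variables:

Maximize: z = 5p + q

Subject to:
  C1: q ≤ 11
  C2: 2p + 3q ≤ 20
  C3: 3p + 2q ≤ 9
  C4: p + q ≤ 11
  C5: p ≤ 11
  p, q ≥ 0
max z = 5p + q

s.t.
  q + s1 = 11
  2p + 3q + s2 = 20
  3p + 2q + s3 = 9
  p + q + s4 = 11
  p + s5 = 11
  p, q, s1, s2, s3, s4, s5 ≥ 0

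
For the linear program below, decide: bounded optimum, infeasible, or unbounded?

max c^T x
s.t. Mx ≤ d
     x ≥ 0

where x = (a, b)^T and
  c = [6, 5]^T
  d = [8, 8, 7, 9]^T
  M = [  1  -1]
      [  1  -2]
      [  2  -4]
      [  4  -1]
Feasible point: (0, 0) satisfies every constraint, so the LP is feasible.
Direction d = (0, 1): for each constraint row a, a·d ≤ 0 —
  (1)(0) + (-1)(1) = -1 ≤ 0
  (1)(0) + (-2)(1) = -2 ≤ 0
  (2)(0) + (-4)(1) = -4 ≤ 0
  (4)(0) + (-1)(1) = -1 ≤ 0
and d ≥ 0, so (0, 0) + t·d stays feasible for every t ≥ 0. Along this ray z = 6a + 5b changes by 5 per unit t, so z → +∞.

Unbounded — the objective can increase without bound over the feasible region.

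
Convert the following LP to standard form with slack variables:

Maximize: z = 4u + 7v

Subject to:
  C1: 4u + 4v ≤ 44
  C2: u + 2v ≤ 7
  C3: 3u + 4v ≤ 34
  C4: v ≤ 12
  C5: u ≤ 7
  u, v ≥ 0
max z = 4u + 7v

s.t.
  4u + 4v + s1 = 44
  u + 2v + s2 = 7
  3u + 4v + s3 = 34
  v + s4 = 12
  u + s5 = 7
  u, v, s1, s2, s3, s4, s5 ≥ 0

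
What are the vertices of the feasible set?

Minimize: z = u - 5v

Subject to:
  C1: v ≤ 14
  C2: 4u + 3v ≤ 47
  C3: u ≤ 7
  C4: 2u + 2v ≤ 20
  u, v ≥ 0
Each vertex is the intersection of two constraint boundaries that also satisfies all remaining constraints:
  u = 0 and v = 0 → (0, 0)
  u = 7 and v = 0 → (7, 0)
  u = 7 and 2u + 2v = 20 → (7, 3)
  2u + 2v = 20 and u = 0 → (0, 10)

Vertices: (0, 0), (7, 0), (7, 3), (0, 10)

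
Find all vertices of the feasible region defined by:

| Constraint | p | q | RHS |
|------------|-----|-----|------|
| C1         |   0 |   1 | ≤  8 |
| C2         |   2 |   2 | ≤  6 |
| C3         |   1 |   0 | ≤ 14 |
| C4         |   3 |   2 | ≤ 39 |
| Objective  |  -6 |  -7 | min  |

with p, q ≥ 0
Each vertex is the intersection of two constraint boundaries that also satisfies all remaining constraints:
  p = 0 and q = 0 → (0, 0)
  2p + 2q = 6 and q = 0 → (3, 0)
  2p + 2q = 6 and p = 0 → (0, 3)

Vertices: (0, 0), (3, 0), (0, 3)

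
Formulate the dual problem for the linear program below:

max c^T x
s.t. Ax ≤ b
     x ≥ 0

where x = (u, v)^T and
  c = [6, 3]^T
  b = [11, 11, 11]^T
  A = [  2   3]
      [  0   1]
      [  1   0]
Minimize: z = 11y1 + 11y2 + 11y3

Subject to:
  C1: -2y1 - y3 ≤ -6
  C2: -3y1 - y2 ≤ -3
  y1, y2, y3 ≥ 0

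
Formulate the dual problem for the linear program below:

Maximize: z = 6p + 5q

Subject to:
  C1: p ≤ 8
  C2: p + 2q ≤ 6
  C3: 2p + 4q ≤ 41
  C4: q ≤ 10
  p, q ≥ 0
Minimize: z = 8y1 + 6y2 + 41y3 + 10y4

Subject to:
  C1: -y1 - y2 - 2y3 ≤ -6
  C2: -2y2 - 4y3 - y4 ≤ -5
  y1, y2, y3, y4 ≥ 0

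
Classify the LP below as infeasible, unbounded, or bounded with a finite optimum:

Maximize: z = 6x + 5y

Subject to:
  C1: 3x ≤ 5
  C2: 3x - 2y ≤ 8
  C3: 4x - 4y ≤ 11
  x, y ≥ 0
Feasible point: (0, 0) satisfies every constraint, so the LP is feasible.
Direction d = (0, 1): for each constraint row a, a·d ≤ 0 —
  (3)(0) + (0)(1) = 0 ≤ 0
  (3)(0) + (-2)(1) = -2 ≤ 0
  (4)(0) + (-4)(1) = -4 ≤ 0
and d ≥ 0, so (0, 0) + t·d stays feasible for every t ≥ 0. Along this ray z = 6x + 5y changes by 5 per unit t, so z → +∞.

Unbounded: there is a feasible ray along which z → +∞.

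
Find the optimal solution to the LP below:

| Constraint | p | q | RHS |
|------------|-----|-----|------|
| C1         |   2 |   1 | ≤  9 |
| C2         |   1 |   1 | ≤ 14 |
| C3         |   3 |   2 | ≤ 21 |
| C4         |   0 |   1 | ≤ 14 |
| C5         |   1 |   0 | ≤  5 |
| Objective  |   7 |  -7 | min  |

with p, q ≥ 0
Each vertex is the intersection of two constraint boundaries that also satisfies all remaining constraints:
  p = 0 and q = 0 → (0, 0)
  2p + q = 9 and q = 0 → (4.5, 0)
  2p + q = 9 and p = 0 → (0, 9)

Evaluating z = 7p - 7q at each vertex:
  (0, 0): z = 0
  (4.5, 0): z = 31.5
  (0, 9): z = -63

The minimum is at (0, 9) with z = -63.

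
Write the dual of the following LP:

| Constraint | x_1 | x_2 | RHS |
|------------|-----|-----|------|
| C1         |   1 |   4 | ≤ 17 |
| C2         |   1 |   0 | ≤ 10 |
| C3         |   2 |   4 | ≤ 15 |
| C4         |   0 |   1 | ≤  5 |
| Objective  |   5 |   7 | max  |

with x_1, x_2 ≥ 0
Minimize: z = 17y1 + 10y2 + 15y3 + 5y4

Subject to:
  C1: -y1 - y2 - 2y3 ≤ -5
  C2: -4y1 - 4y3 - y4 ≤ -7
  y1, y2, y3, y4 ≥ 0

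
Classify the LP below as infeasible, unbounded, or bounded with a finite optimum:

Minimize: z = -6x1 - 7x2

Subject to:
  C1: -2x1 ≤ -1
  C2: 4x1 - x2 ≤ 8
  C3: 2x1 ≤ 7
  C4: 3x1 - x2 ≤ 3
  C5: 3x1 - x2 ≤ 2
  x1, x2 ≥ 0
Feasible point: (1, 1) satisfies every constraint, so the LP is feasible.
Direction d = (0, 1): for each constraint row a, a·d ≤ 0 —
  (-2)(0) + (0)(1) = 0 ≤ 0
  (4)(0) + (-1)(1) = -1 ≤ 0
  (2)(0) + (0)(1) = 0 ≤ 0
  (3)(0) + (-1)(1) = -1 ≤ 0
  (3)(0) + (-1)(1) = -1 ≤ 0
and d ≥ 0, so (1, 1) + t·d stays feasible for every t ≥ 0. Along this ray z = -6x1 - 7x2 changes by -7 per unit t, so z → −∞.

The LP is unbounded; z can be made arbitrarily small.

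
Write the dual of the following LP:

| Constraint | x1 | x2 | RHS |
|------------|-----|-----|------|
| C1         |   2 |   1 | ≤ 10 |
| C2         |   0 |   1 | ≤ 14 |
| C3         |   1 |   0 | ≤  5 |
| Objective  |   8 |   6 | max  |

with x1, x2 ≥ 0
Minimize: z = 10y1 + 14y2 + 5y3

Subject to:
  C1: -2y1 - y3 ≤ -8
  C2: -y1 - y2 ≤ -6
  y1, y2, y3 ≥ 0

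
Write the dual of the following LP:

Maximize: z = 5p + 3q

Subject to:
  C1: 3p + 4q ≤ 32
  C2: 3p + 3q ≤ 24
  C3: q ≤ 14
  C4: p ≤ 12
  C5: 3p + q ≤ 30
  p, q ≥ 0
Minimize: z = 32y1 + 24y2 + 14y3 + 12y4 + 30y5

Subject to:
  C1: -3y1 - 3y2 - y4 - 3y5 ≤ -5
  C2: -4y1 - 3y2 - y3 - y5 ≤ -3
  y1, y2, y3, y4, y5 ≥ 0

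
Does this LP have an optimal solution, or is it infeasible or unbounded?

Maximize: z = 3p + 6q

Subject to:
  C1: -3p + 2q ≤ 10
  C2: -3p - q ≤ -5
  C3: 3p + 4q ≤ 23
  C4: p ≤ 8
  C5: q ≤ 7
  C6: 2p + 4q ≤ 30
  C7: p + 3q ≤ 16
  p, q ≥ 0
The point (1, 5) satisfies every constraint, so the LP is feasible; the constraints give p ≤ 8 and q ≤ 7, which with p, q ≥ 0 keep the feasible region inside a bounded box. A feasible, bounded LP attains a finite optimum at a vertex.

Evaluating z = 3p + 6q at each vertex:
  (1.667, 0): z = 5
  (7.667, 0): z = 23
  (1, 5): z = 33
  (0.1818, 5.273): z = 32.18
  (0, 5): z = 30

Feasible with finite optimum z* = 33 at (1, 5).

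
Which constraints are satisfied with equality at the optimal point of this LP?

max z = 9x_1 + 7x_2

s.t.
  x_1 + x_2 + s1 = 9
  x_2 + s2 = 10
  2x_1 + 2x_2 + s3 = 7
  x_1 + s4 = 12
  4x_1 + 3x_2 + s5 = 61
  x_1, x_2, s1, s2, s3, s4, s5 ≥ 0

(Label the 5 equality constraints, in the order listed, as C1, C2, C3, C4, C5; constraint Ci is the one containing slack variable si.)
Optimal: x_1 = 3.5, x_2 = 0
Slack at optimum:
  C1: slack = 5.5
  C2: slack = 10
  C3: slack = 0 (binding)
  C4: slack = 8.5
  C5: slack = 47
  x_1 ≥ 0: x_1 = 3.5
  x_2 ≥ 0: x_2 = 0 (binding)
Binding constraints: C3, x_2 ≥ 0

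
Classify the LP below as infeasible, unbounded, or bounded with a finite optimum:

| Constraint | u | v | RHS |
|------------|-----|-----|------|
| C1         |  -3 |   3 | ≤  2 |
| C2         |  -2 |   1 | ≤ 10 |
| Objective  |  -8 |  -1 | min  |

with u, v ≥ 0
Feasible point: (0, 0) satisfies every constraint, so the LP is feasible.
Direction d = (1, 0): for each constraint row a, a·d ≤ 0 —
  (-3)(1) + (3)(0) = -3 ≤ 0
  (-2)(1) + (1)(0) = -2 ≤ 0
and d ≥ 0, so (0, 0) + t·d stays feasible for every t ≥ 0. Along this ray z = -8u - v changes by -8 per unit t, so z → −∞.

The LP is unbounded; z can be made arbitrarily small.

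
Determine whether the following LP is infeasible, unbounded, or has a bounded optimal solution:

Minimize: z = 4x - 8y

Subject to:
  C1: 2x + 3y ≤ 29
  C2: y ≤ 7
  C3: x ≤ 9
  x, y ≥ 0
The point (0, 7) satisfies every constraint, so the LP is feasible; the constraints give x ≤ 9 and y ≤ 7, which with x, y ≥ 0 keep the feasible region inside a bounded box. A feasible, bounded LP attains a finite optimum at a vertex.

Feasible with finite optimum z* = -56 at (0, 7).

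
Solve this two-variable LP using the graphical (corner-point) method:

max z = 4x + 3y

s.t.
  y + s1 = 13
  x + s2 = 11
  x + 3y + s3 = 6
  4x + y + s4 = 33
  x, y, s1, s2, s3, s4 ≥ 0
Each vertex is the intersection of two constraint boundaries that also satisfies all remaining constraints:
  x = 0 and y = 0 → (0, 0)
  x + 3y = 6 and y = 0 → (6, 0)
  x + 3y = 6 and x = 0 → (0, 2)

Evaluating z = 4x + 3y at each vertex:
  (0, 0): z = 0
  (6, 0): z = 24
  (0, 2): z = 6

The maximum is at (6, 0) with z = 24.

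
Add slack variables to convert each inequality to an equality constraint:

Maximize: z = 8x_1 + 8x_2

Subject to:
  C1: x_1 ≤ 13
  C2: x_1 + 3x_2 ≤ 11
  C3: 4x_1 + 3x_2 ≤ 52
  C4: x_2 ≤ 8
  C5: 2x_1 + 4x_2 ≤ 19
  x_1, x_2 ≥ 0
max z = 8x_1 + 8x_2

s.t.
  x_1 + s1 = 13
  x_1 + 3x_2 + s2 = 11
  4x_1 + 3x_2 + s3 = 52
  x_2 + s4 = 8
  2x_1 + 4x_2 + s5 = 19
  x_1, x_2, s1, s2, s3, s4, s5 ≥ 0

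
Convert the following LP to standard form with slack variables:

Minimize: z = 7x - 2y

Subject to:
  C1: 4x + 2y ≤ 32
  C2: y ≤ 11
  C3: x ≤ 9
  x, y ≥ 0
min z = 7x - 2y

s.t.
  4x + 2y + s1 = 32
  y + s2 = 11
  x + s3 = 9
  x, y, s1, s2, s3 ≥ 0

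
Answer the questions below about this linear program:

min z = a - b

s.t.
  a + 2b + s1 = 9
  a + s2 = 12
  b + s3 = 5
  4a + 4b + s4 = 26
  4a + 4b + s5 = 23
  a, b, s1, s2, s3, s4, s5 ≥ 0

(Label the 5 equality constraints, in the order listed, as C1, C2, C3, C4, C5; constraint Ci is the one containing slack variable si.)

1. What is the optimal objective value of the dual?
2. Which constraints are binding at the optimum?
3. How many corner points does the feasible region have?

1. -4.5 (by strong duality, equal to the primal optimum)
2. C1, a ≥ 0
3. 4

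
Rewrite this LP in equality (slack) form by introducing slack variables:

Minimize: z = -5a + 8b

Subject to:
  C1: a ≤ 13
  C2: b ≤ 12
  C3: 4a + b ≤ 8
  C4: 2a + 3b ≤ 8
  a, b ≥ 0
min z = -5a + 8b

s.t.
  a + s1 = 13
  b + s2 = 12
  4a + b + s3 = 8
  2a + 3b + s4 = 8
  a, b, s1, s2, s3, s4 ≥ 0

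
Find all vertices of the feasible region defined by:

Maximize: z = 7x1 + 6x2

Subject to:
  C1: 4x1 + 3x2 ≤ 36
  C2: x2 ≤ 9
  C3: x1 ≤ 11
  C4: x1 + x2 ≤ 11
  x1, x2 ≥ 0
Each vertex is the intersection of two constraint boundaries that also satisfies all remaining constraints:
  x1 = 0 and x2 = 0 → (0, 0)
  4x1 + 3x2 = 36 and x2 = 0 → (9, 0)
  4x1 + 3x2 = 36 and x1 + x2 = 11 → (3, 8)
  x2 = 9 and x1 + x2 = 11 → (2, 9)
  x2 = 9 and x1 = 0 → (0, 9)

Vertices: (0, 0), (9, 0), (3, 8), (2, 9), (0, 9)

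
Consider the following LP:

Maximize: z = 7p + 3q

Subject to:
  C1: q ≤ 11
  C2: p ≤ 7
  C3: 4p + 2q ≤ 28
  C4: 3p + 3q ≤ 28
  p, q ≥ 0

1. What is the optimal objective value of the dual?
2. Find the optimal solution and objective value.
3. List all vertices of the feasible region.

1. 49 (by strong duality, equal to the primal optimum)
2. p = 7, q = 0, z = 49
3. (0, 0), (7, 0), (4.667, 4.667), (0, 9.333)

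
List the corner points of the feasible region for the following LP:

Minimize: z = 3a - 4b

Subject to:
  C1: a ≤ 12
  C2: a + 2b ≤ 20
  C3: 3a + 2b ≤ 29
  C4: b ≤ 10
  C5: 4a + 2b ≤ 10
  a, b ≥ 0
Each vertex is the intersection of two constraint boundaries that also satisfies all remaining constraints:
  a = 0 and b = 0 → (0, 0)
  4a + 2b = 10 and b = 0 → (2.5, 0)
  4a + 2b = 10 and a = 0 → (0, 5)

Vertices: (0, 0), (2.5, 0), (0, 5)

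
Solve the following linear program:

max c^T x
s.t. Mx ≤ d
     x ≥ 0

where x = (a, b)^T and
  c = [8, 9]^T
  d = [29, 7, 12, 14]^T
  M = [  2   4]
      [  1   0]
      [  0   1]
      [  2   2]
Each vertex is the intersection of two constraint boundaries that also satisfies all remaining constraints:
  a = 0 and b = 0 → (0, 0)
  a = 7 and 2a + 2b = 14 → (7, 0)
  2a + 2b = 14 and a = 0 → (0, 7)

Evaluating z = 8a + 9b at each vertex:
  (0, 0): z = 0
  (7, 0): z = 56
  (0, 7): z = 63

The maximum is at (0, 7) with z = 63.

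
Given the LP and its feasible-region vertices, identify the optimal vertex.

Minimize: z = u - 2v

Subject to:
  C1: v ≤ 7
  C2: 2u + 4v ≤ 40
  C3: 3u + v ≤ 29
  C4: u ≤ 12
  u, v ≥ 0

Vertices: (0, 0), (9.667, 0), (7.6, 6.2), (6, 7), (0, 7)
Evaluating z = u - 2v at each vertex:
  (0, 0): z = 0
  (9.667, 0): z = 9.667
  (7.6, 6.2): z = -4.8
  (6, 7): z = -8
  (0, 7): z = -14

The smallest value is z = -14, attained at (0, 7).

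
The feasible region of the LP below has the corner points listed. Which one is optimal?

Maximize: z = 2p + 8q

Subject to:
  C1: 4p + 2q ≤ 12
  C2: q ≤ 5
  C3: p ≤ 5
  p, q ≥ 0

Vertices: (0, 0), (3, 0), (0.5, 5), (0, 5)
(0.5, 5) with z = 41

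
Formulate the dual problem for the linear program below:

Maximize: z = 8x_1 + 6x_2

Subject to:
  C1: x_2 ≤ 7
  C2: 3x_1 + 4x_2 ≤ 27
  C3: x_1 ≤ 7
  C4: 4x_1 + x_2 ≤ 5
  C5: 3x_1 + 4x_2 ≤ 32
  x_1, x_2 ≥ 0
Minimize: z = 7y1 + 27y2 + 7y3 + 5y4 + 32y5

Subject to:
  C1: -3y2 - y3 - 4y4 - 3y5 ≤ -8
  C2: -y1 - 4y2 - y4 - 4y5 ≤ -6
  y1, y2, y3, y4, y5 ≥ 0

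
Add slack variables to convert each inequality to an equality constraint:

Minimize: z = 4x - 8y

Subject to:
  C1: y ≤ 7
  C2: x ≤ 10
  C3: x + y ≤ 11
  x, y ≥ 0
min z = 4x - 8y

s.t.
  y + s1 = 7
  x + s2 = 10
  x + y + s3 = 11
  x, y, s1, s2, s3 ≥ 0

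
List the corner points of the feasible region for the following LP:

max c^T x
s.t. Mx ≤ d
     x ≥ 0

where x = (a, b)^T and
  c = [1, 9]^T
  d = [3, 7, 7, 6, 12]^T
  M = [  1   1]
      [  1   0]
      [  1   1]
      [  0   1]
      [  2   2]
Each vertex is the intersection of two constraint boundaries that also satisfies all remaining constraints:
  a = 0 and b = 0 → (0, 0)
  a + b = 3 and b = 0 → (3, 0)
  a + b = 3 and a = 0 → (0, 3)

Vertices: (0, 0), (3, 0), (0, 3)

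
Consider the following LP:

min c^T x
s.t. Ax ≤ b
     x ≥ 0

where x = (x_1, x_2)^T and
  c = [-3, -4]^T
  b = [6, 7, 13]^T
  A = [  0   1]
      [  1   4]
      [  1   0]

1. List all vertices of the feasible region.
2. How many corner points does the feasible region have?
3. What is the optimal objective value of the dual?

1. (0, 0), (7, 0), (0, 1.75)
2. 3
3. -21 (by strong duality, equal to the primal optimum)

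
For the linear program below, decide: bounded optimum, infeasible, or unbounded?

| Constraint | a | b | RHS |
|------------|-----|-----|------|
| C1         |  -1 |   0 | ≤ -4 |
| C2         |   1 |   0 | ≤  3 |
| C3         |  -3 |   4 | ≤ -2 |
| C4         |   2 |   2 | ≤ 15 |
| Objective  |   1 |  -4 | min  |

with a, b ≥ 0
C2 requires a ≤ 3, while C1 (-a ≤ -4) is equivalent to a ≥ 4. Together they would need 4 ≤ a ≤ 3, which is impossible since 4 > 3. No point satisfies all constraints.

Infeasible — the constraint set is empty.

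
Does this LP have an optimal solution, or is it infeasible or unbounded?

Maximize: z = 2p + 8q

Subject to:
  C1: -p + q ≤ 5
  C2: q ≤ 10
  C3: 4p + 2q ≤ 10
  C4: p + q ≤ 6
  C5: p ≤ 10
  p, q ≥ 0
The point (0, 5) satisfies every constraint, so the LP is feasible; the constraints give p ≤ 10 and q ≤ 10, which with p, q ≥ 0 keep the feasible region inside a bounded box. A feasible, bounded LP attains a finite optimum at a vertex.

Bounded optimum: z* = 40 at (0, 5).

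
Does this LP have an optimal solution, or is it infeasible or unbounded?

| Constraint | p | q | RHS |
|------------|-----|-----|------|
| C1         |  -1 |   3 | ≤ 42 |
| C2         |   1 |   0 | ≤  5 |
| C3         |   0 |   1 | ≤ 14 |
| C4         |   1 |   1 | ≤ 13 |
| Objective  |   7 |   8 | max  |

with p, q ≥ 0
The point (0, 13) satisfies every constraint, so the LP is feasible; the constraints give p ≤ 5 and q ≤ 14, which with p, q ≥ 0 keep the feasible region inside a bounded box. A feasible, bounded LP attains a finite optimum at a vertex.

Feasible with finite optimum z* = 104 at (0, 13).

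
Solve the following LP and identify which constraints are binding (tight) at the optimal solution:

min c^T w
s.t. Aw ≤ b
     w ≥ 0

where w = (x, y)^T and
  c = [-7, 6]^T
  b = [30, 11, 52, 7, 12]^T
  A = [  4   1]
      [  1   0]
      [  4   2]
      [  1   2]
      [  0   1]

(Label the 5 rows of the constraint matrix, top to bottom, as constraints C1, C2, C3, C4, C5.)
Optimal: x = 7, y = 0
Slack at optimum:
  C1: slack = 2
  C2: slack = 4
  C3: slack = 24
  C4: slack = 0 (binding)
  C5: slack = 12
  x ≥ 0: x = 7
  y ≥ 0: y = 0 (binding)
Binding constraints: C4, y ≥ 0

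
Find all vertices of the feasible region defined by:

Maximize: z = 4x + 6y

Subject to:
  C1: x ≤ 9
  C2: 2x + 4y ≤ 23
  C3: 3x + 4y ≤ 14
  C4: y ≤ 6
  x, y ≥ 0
Each vertex is the intersection of two constraint boundaries that also satisfies all remaining constraints:
  x = 0 and y = 0 → (0, 0)
  3x + 4y = 14 and y = 0 → (4.667, 0)
  3x + 4y = 14 and x = 0 → (0, 3.5)

Vertices: (0, 0), (4.667, 0), (0, 3.5)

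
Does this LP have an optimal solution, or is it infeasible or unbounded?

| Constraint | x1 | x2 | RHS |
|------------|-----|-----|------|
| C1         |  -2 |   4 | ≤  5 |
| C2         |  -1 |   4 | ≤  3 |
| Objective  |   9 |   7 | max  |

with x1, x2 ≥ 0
Feasible point: (0, 0) satisfies every constraint, so the LP is feasible.
Direction d = (1, 0): for each constraint row a, a·d ≤ 0 —
  (-2)(1) + (4)(0) = -2 ≤ 0
  (-1)(1) + (4)(0) = -1 ≤ 0
and d ≥ 0, so (0, 0) + t·d stays feasible for every t ≥ 0. Along this ray z = 9x1 + 7x2 changes by 9 per unit t, so z → +∞.

The LP is unbounded; z can be made arbitrarily large.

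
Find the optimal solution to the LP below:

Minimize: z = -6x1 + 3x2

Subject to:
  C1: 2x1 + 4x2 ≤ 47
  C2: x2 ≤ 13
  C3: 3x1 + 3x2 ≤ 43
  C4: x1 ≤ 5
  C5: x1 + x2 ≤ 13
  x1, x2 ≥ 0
x1 = 5, x2 = 0, z = -30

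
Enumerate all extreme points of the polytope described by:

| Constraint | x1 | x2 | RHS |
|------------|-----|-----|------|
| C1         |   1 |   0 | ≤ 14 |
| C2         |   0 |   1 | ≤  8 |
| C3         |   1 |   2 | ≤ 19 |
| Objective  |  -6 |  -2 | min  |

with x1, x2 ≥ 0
Each vertex is the intersection of two constraint boundaries that also satisfies all remaining constraints:
  x1 = 0 and x2 = 0 → (0, 0)
  x1 = 14 and x2 = 0 → (14, 0)
  x1 = 14 and x1 + 2x2 = 19 → (14, 2.5)
  x2 = 8 and x1 + 2x2 = 19 → (3, 8)
  x2 = 8 and x1 = 0 → (0, 8)

Vertices: (0, 0), (14, 0), (14, 2.5), (3, 8), (0, 8)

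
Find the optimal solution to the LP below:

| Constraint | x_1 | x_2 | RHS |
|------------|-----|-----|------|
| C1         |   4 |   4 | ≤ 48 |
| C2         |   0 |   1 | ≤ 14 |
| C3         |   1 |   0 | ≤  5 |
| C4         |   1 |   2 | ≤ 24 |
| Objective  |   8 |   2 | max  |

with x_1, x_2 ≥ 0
Each vertex is the intersection of two constraint boundaries that also satisfies all remaining constraints:
  x_1 = 0 and x_2 = 0 → (0, 0)
  x_1 = 5 and x_2 = 0 → (5, 0)
  4x_1 + 4x_2 = 48 and x_1 = 5 → (5, 7)
  4x_1 + 4x_2 = 48 and x_1 + 2x_2 = 24 → (0, 12)

Evaluating z = 8x_1 + 2x_2 at each vertex:
  (0, 0): z = 0
  (5, 0): z = 40
  (5, 7): z = 54
  (0, 12): z = 24

The maximum is at (5, 7) with z = 54.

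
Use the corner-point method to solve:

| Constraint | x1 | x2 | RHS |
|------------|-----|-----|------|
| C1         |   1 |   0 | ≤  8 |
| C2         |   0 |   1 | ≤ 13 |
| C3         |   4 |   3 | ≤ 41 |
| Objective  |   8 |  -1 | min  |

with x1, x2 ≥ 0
Each vertex is the intersection of two constraint boundaries that also satisfies all remaining constraints:
  x1 = 0 and x2 = 0 → (0, 0)
  x1 = 8 and x2 = 0 → (8, 0)
  x1 = 8 and 4x1 + 3x2 = 41 → (8, 3)
  x2 = 13 and 4x1 + 3x2 = 41 → (0.5, 13)
  x2 = 13 and x1 = 0 → (0, 13)

Evaluating z = 8x1 - x2 at each vertex:
  (0, 0): z = 0
  (8, 0): z = 64
  (8, 3): z = 61
  (0.5, 13): z = -9
  (0, 13): z = -13

The minimum is at (0, 13) with z = -13.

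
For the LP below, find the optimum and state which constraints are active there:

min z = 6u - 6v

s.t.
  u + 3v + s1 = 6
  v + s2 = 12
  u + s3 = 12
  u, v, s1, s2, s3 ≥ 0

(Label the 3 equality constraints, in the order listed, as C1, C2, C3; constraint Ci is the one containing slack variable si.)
Optimal: u = 0, v = 2
Binding: C1, u ≥ 0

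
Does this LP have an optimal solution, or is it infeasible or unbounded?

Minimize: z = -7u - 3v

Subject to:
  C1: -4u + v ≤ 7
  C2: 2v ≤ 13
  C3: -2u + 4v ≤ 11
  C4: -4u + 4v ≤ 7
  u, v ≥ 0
Feasible point: (0, 0) satisfies every constraint, so the LP is feasible.
Direction d = (1, 0): for each constraint row a, a·d ≤ 0 —
  (-4)(1) + (1)(0) = -4 ≤ 0
  (0)(1) + (2)(0) = 0 ≤ 0
  (-2)(1) + (4)(0) = -2 ≤ 0
  (-4)(1) + (4)(0) = -4 ≤ 0
and d ≥ 0, so (0, 0) + t·d stays feasible for every t ≥ 0. Along this ray z = -7u - 3v changes by -7 per unit t, so z → −∞.

The LP is unbounded; z can be made arbitrarily small.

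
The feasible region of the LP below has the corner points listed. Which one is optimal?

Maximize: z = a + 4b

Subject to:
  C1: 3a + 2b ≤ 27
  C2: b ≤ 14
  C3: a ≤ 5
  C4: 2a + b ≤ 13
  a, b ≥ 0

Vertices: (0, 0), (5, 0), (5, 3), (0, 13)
Evaluating z = a + 4b at each vertex:
  (0, 0): z = 0
  (5, 0): z = 5
  (5, 3): z = 17
  (0, 13): z = 52

The largest value is z = 52, attained at (0, 13).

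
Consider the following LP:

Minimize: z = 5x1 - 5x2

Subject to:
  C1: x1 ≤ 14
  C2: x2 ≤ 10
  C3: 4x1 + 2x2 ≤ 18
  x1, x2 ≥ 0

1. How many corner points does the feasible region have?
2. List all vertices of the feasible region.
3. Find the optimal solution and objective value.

1. 3
2. (0, 0), (4.5, 0), (0, 9)
3. x1 = 0, x2 = 9, z = -45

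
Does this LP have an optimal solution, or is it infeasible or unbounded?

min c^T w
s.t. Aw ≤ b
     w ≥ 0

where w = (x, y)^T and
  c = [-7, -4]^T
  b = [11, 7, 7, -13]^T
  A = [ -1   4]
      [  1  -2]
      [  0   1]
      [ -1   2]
One constraint requires x - 2y ≤ 7, while the constraint -x + 2y ≤ -13 is equivalent to x - 2y ≥ 13. Together they would need 13 ≤ x - 2y ≤ 7, which is impossible since 13 > 7. No point satisfies all constraints.

Infeasible: no point satisfies all constraints simultaneously.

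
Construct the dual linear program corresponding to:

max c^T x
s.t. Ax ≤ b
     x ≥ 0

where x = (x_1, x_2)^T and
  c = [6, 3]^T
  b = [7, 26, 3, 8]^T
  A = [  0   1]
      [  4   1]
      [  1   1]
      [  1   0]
Minimize: z = 7y1 + 26y2 + 3y3 + 8y4

Subject to:
  C1: -4y2 - y3 - y4 ≤ -6
  C2: -y1 - y2 - y3 ≤ -3
  y1, y2, y3, y4 ≥ 0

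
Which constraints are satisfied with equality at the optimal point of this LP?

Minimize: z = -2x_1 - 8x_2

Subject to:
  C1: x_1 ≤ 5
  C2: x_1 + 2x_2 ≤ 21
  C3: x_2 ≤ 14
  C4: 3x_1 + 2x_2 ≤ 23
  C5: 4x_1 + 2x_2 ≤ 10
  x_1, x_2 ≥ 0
Optimal: x_1 = 0, x_2 = 5
Slack at optimum:
  C1: slack = 5
  C2: slack = 11
  C3: slack = 9
  C4: slack = 13
  C5: slack = 0 (binding)
  x_1 ≥ 0: x_1 = 0 (binding)
  x_2 ≥ 0: x_2 = 5
Binding constraints: C5, x_1 ≥ 0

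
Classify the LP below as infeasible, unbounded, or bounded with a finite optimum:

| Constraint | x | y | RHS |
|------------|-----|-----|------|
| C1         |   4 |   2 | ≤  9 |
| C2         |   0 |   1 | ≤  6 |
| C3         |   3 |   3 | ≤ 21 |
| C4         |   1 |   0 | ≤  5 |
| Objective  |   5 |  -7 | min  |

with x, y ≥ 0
The point (0, 4.5) satisfies every constraint, so the LP is feasible; the constraints give x ≤ 5 and y ≤ 6, which with x, y ≥ 0 keep the feasible region inside a bounded box. A feasible, bounded LP attains a finite optimum at a vertex.

Evaluating z = 5x - 7y at each vertex:
  (0, 0): z = 0
  (2.25, 0): z = 11.25
  (0, 4.5): z = -31.5

Feasible with finite optimum z* = -31.5 at (0, 4.5).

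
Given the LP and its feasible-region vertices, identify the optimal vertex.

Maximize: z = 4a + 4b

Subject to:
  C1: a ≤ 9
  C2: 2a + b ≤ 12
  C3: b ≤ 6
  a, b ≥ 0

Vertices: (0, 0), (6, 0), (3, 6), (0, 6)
Evaluating z = 4a + 4b at each vertex:
  (0, 0): z = 0
  (6, 0): z = 24
  (3, 6): z = 36
  (0, 6): z = 24

The largest value is z = 36, attained at (3, 6).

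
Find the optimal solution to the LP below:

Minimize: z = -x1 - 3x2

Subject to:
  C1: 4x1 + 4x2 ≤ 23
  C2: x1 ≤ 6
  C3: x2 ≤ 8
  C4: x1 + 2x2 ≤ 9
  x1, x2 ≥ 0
Each vertex is the intersection of two constraint boundaries that also satisfies all remaining constraints:
  x1 = 0 and x2 = 0 → (0, 0)
  4x1 + 4x2 = 23 and x2 = 0 → (5.75, 0)
  4x1 + 4x2 = 23 and x1 + 2x2 = 9 → (2.5, 3.25)
  x1 + 2x2 = 9 and x1 = 0 → (0, 4.5)

Evaluating z = -x1 - 3x2 at each vertex:
  (0, 0): z = 0
  (5.75, 0): z = -5.75
  (2.5, 3.25): z = -12.25
  (0, 4.5): z = -13.5

The minimum is at (0, 4.5) with z = -13.5.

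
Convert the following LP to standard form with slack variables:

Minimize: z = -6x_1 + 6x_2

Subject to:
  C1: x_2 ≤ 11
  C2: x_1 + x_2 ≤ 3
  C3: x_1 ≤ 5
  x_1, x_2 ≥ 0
min z = -6x_1 + 6x_2

s.t.
  x_2 + s1 = 11
  x_1 + x_2 + s2 = 3
  x_1 + s3 = 5
  x_1, x_2, s1, s2, s3 ≥ 0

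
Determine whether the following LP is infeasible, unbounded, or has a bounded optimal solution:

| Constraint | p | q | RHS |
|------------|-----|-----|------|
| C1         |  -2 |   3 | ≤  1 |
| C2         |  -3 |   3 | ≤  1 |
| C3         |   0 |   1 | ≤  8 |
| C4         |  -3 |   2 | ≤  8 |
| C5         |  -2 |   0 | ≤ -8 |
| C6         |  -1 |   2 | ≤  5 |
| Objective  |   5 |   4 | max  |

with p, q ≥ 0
Feasible point: (4, 0) satisfies every constraint, so the LP is feasible.
Direction d = (1, 0): for each constraint row a, a·d ≤ 0 —
  (-2)(1) + (3)(0) = -2 ≤ 0
  (-3)(1) + (3)(0) = -3 ≤ 0
  (0)(1) + (1)(0) = 0 ≤ 0
  (-3)(1) + (2)(0) = -3 ≤ 0
  (-2)(1) + (0)(0) = -2 ≤ 0
  (-1)(1) + (2)(0) = -1 ≤ 0
and d ≥ 0, so (4, 0) + t·d stays feasible for every t ≥ 0. Along this ray z = 5p + 4q changes by 5 per unit t, so z → +∞.

The LP is unbounded; z can be made arbitrarily large.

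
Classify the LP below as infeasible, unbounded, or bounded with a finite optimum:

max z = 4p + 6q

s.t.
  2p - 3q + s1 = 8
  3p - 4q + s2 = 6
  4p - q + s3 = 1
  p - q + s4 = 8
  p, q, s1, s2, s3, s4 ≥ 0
Feasible point: (0, 0) satisfies every constraint, so the LP is feasible.
Direction d = (0, 1): for each constraint row a, a·d ≤ 0 —
  (2)(0) + (-3)(1) = -3 ≤ 0
  (3)(0) + (-4)(1) = -4 ≤ 0
  (4)(0) + (-1)(1) = -1 ≤ 0
  (1)(0) + (-1)(1) = -1 ≤ 0
and d ≥ 0, so (0, 0) + t·d stays feasible for every t ≥ 0. Along this ray z = 4p + 6q changes by 6 per unit t, so z → +∞.

The LP is unbounded; z can be made arbitrarily large.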